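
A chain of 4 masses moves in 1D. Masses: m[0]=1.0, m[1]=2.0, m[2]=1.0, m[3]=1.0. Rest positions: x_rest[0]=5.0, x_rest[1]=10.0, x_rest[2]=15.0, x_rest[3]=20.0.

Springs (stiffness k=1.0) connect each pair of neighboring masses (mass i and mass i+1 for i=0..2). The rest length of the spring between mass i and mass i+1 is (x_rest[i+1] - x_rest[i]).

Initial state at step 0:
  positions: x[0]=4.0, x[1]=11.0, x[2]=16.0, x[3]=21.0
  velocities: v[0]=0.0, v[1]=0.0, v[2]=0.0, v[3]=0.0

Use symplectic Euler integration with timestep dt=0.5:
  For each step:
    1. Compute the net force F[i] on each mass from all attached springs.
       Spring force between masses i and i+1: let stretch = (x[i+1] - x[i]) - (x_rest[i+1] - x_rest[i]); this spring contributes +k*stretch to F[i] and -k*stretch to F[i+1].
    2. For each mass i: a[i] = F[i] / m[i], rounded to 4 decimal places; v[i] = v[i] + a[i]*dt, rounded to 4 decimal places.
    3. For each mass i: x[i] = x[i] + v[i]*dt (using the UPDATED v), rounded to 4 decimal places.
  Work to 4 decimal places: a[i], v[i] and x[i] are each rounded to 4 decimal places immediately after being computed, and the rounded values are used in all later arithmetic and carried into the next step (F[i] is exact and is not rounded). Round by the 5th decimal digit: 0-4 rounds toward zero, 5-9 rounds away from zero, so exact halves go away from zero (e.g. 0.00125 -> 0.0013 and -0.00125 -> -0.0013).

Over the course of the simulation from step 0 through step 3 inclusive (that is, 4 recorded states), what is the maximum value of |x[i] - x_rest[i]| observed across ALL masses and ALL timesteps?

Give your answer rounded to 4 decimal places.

Answer: 1.1407

Derivation:
Step 0: x=[4.0000 11.0000 16.0000 21.0000] v=[0.0000 0.0000 0.0000 0.0000]
Step 1: x=[4.5000 10.7500 16.0000 21.0000] v=[1.0000 -0.5000 0.0000 0.0000]
Step 2: x=[5.3125 10.3750 15.9375 21.0000] v=[1.6250 -0.7500 -0.1250 0.0000]
Step 3: x=[6.1407 10.0625 15.7500 20.9844] v=[1.6563 -0.6250 -0.3750 -0.0313]
Max displacement = 1.1407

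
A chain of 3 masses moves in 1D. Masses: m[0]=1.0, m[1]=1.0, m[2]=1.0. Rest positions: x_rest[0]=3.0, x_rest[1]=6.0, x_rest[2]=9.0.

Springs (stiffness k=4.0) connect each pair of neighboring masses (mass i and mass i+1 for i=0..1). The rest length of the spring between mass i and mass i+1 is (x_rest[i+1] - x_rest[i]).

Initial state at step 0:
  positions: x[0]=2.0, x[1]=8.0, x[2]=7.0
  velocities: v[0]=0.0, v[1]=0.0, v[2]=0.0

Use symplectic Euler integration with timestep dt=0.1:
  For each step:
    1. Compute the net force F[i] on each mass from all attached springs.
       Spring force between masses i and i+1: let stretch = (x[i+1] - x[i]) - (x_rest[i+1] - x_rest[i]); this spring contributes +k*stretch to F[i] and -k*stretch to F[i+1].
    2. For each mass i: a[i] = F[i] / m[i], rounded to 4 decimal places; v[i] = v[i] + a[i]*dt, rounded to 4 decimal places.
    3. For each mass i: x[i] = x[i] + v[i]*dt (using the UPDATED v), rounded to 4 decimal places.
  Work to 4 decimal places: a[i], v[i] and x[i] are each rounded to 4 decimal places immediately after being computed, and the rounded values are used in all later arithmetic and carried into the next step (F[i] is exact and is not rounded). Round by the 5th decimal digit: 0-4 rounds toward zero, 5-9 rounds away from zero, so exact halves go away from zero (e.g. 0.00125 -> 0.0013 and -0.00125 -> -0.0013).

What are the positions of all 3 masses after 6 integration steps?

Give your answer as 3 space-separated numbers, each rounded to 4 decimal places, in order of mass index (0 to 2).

Step 0: x=[2.0000 8.0000 7.0000] v=[0.0000 0.0000 0.0000]
Step 1: x=[2.1200 7.7200 7.1600] v=[1.2000 -2.8000 1.6000]
Step 2: x=[2.3440 7.1936 7.4624] v=[2.2400 -5.2640 3.0240]
Step 3: x=[2.6420 6.4840 7.8741] v=[2.9798 -7.0963 4.1165]
Step 4: x=[2.9737 5.6763 8.3502] v=[3.3166 -8.0771 4.7605]
Step 5: x=[3.2935 4.8674 8.8393] v=[3.1976 -8.0886 4.8909]
Step 6: x=[3.5562 4.1545 9.2895] v=[2.6272 -7.1294 4.5021]

Answer: 3.5562 4.1545 9.2895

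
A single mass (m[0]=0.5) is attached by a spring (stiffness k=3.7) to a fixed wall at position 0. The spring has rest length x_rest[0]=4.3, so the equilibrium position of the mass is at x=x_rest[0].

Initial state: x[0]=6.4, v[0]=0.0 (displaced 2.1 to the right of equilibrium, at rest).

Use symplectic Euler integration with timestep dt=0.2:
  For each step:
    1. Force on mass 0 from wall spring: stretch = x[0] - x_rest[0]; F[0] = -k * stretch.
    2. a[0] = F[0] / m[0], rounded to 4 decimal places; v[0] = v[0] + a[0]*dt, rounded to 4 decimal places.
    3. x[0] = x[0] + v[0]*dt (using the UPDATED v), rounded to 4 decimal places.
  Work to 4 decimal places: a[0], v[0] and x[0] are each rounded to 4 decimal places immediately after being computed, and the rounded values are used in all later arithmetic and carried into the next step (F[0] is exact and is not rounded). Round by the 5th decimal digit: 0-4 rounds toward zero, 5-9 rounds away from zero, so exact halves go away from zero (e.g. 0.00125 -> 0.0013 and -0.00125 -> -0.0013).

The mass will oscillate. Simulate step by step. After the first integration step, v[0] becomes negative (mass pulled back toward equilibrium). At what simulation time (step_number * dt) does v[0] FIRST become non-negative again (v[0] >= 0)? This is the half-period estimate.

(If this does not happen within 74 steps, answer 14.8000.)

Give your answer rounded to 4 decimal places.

Step 0: x=[6.4000] v=[0.0000]
Step 1: x=[5.7784] v=[-3.1080]
Step 2: x=[4.7192] v=[-5.2960]
Step 3: x=[3.5359] v=[-5.9164]
Step 4: x=[2.5788] v=[-4.7855]
Step 5: x=[2.1312] v=[-2.2381]
Step 6: x=[2.3255] v=[0.9717]
First v>=0 after going negative at step 6, time=1.2000

Answer: 1.2000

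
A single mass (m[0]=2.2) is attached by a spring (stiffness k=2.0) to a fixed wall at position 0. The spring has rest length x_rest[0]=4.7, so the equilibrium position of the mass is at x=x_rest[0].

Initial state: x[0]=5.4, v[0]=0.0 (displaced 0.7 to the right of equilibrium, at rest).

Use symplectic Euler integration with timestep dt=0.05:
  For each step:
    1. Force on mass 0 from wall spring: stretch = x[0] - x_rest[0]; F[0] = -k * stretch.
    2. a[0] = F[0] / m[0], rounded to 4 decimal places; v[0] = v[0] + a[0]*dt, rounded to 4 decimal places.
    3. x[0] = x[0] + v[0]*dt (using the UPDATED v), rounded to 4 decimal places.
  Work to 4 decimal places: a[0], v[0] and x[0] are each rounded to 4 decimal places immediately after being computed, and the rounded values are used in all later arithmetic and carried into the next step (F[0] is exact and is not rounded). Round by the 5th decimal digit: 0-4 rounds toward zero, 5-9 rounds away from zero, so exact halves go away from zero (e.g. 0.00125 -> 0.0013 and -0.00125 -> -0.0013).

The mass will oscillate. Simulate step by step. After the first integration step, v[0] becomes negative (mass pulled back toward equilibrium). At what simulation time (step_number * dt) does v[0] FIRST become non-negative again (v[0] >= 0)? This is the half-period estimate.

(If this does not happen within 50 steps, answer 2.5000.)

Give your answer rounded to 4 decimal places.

Step 0: x=[5.4000] v=[0.0000]
Step 1: x=[5.3984] v=[-0.0318]
Step 2: x=[5.3952] v=[-0.0635]
Step 3: x=[5.3904] v=[-0.0951]
Step 4: x=[5.3841] v=[-0.1265]
Step 5: x=[5.3762] v=[-0.1576]
Step 6: x=[5.3668] v=[-0.1883]
Step 7: x=[5.3559] v=[-0.2186]
Step 8: x=[5.3435] v=[-0.2484]
Step 9: x=[5.3296] v=[-0.2777]
Step 10: x=[5.3143] v=[-0.3063]
Step 11: x=[5.2976] v=[-0.3342]
Step 12: x=[5.2795] v=[-0.3614]
Step 13: x=[5.2601] v=[-0.3877]
Step 14: x=[5.2394] v=[-0.4132]
Step 15: x=[5.2175] v=[-0.4377]
Step 16: x=[5.1944] v=[-0.4612]
Step 17: x=[5.1702] v=[-0.4837]
Step 18: x=[5.1449] v=[-0.5051]
Step 19: x=[5.1186] v=[-0.5253]
Step 20: x=[5.0914] v=[-0.5443]
Step 21: x=[5.0633] v=[-0.5621]
Step 22: x=[5.0344] v=[-0.5786]
Step 23: x=[5.0047] v=[-0.5938]
Step 24: x=[4.9743] v=[-0.6077]
Step 25: x=[4.9433] v=[-0.6202]
Step 26: x=[4.9117] v=[-0.6313]
Step 27: x=[4.8797] v=[-0.6409]
Step 28: x=[4.8472] v=[-0.6491]
Step 29: x=[4.8144] v=[-0.6558]
Step 30: x=[4.7814] v=[-0.6610]
Step 31: x=[4.7482] v=[-0.6647]
Step 32: x=[4.7149] v=[-0.6669]
Step 33: x=[4.6815] v=[-0.6676]
Step 34: x=[4.6482] v=[-0.6668]
Step 35: x=[4.6150] v=[-0.6644]
Step 36: x=[4.5820] v=[-0.6605]
Step 37: x=[4.5492] v=[-0.6551]
Step 38: x=[4.5168] v=[-0.6482]
Step 39: x=[4.4848] v=[-0.6399]
Step 40: x=[4.4533] v=[-0.6301]
Step 41: x=[4.4224] v=[-0.6189]
Step 42: x=[4.3921] v=[-0.6063]
Step 43: x=[4.3625] v=[-0.5923]
Step 44: x=[4.3337] v=[-0.5770]
Step 45: x=[4.3057] v=[-0.5604]
Step 46: x=[4.2786] v=[-0.5425]
Step 47: x=[4.2524] v=[-0.5233]
Step 48: x=[4.2273] v=[-0.5030]
Step 49: x=[4.2032] v=[-0.4815]
Step 50: x=[4.1803] v=[-0.4589]
v[0] did not become non-negative within 50 steps; using fallback time=2.5000

Answer: 2.5000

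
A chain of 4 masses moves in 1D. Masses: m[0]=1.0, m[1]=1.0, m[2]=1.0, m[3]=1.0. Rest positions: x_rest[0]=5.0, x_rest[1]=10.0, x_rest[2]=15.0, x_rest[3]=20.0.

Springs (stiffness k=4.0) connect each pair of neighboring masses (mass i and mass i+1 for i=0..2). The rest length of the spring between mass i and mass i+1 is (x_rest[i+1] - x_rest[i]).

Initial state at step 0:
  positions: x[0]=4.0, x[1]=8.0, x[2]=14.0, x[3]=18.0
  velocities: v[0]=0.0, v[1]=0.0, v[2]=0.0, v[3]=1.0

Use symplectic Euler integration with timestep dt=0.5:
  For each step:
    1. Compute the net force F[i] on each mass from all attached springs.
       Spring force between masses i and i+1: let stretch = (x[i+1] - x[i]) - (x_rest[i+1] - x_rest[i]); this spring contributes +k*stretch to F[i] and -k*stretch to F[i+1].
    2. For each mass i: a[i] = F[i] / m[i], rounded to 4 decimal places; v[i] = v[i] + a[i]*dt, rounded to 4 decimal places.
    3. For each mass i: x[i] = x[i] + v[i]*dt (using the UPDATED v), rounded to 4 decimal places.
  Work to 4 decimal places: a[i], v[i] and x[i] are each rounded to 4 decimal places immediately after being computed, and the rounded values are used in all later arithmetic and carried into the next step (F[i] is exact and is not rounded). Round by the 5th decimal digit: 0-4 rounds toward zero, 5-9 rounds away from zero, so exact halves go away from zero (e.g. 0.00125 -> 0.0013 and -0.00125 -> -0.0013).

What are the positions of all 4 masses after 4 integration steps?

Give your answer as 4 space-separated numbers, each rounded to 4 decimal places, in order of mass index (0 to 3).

Answer: 3.5000 9.5000 13.5000 19.5000

Derivation:
Step 0: x=[4.0000 8.0000 14.0000 18.0000] v=[0.0000 0.0000 0.0000 1.0000]
Step 1: x=[3.0000 10.0000 12.0000 19.5000] v=[-2.0000 4.0000 -4.0000 3.0000]
Step 2: x=[4.0000 7.0000 15.5000 18.5000] v=[2.0000 -6.0000 7.0000 -2.0000]
Step 3: x=[3.0000 9.5000 13.5000 19.5000] v=[-2.0000 5.0000 -4.0000 2.0000]
Step 4: x=[3.5000 9.5000 13.5000 19.5000] v=[1.0000 0.0000 0.0000 0.0000]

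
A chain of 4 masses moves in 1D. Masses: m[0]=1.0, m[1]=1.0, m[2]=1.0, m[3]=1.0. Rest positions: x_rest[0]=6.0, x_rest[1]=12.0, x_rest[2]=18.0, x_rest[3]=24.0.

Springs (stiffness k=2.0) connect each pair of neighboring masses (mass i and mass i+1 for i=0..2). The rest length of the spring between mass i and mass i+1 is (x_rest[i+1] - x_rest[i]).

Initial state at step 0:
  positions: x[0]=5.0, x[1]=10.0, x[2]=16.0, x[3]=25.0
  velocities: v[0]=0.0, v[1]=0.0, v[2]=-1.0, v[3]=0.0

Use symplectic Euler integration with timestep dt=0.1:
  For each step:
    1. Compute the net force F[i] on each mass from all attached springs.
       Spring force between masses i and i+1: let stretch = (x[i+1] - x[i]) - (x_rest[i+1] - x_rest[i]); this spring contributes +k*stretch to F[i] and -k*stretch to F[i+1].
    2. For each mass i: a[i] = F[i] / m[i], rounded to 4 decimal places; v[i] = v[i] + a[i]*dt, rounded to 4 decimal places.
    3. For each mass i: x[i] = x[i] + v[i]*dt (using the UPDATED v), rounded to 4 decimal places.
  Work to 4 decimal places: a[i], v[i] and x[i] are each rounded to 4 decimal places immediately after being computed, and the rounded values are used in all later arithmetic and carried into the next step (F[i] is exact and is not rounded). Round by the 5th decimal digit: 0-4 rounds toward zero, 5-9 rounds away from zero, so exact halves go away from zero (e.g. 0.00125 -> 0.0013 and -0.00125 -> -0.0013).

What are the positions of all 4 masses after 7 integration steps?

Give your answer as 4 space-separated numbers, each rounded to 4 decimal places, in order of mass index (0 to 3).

Step 0: x=[5.0000 10.0000 16.0000 25.0000] v=[0.0000 0.0000 -1.0000 0.0000]
Step 1: x=[4.9800 10.0200 15.9600 24.9400] v=[-0.2000 0.2000 -0.4000 -0.6000]
Step 2: x=[4.9408 10.0580 15.9808 24.8204] v=[-0.3920 0.3800 0.2080 -1.1960]
Step 3: x=[4.8839 10.1121 16.0599 24.6440] v=[-0.5686 0.5411 0.7914 -1.7639]
Step 4: x=[4.8116 10.1806 16.1918 24.4159] v=[-0.7230 0.6850 1.3187 -2.2807]
Step 5: x=[4.7267 10.2619 16.3679 24.1434] v=[-0.8492 0.8134 1.7613 -2.7255]
Step 6: x=[4.6325 10.3547 16.5774 23.8353] v=[-0.9422 0.9276 2.0952 -3.0806]
Step 7: x=[4.5327 10.4575 16.8076 23.5021] v=[-0.9978 1.0277 2.3022 -3.3322]

Answer: 4.5327 10.4575 16.8076 23.5021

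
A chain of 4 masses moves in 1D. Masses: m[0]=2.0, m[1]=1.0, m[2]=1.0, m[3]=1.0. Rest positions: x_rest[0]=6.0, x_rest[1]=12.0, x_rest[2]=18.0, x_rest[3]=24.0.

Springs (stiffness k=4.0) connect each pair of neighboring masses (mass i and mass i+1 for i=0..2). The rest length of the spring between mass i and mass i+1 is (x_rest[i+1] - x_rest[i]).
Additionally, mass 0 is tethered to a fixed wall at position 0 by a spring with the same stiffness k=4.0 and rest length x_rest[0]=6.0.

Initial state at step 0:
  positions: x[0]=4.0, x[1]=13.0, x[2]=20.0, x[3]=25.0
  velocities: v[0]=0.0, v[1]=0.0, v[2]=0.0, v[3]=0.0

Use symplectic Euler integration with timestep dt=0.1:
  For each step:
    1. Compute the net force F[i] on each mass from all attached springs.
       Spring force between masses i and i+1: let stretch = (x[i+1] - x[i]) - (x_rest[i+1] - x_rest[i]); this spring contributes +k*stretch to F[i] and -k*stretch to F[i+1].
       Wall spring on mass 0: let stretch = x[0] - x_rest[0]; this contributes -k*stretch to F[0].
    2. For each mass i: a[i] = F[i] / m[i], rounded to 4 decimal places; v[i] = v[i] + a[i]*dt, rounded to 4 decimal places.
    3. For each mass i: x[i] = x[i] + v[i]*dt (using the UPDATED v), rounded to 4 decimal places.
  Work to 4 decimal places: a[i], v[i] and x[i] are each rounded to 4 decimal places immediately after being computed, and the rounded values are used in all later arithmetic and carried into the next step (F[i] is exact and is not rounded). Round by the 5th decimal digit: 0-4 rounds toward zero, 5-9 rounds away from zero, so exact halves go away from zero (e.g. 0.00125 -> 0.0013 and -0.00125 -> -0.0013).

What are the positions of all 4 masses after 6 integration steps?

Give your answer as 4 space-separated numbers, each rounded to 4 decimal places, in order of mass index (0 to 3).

Answer: 5.7378 11.7752 18.6325 25.5350

Derivation:
Step 0: x=[4.0000 13.0000 20.0000 25.0000] v=[0.0000 0.0000 0.0000 0.0000]
Step 1: x=[4.1000 12.9200 19.9200 25.0400] v=[1.0000 -0.8000 -0.8000 0.4000]
Step 2: x=[4.2944 12.7672 19.7648 25.1152] v=[1.9440 -1.5280 -1.5520 0.7520]
Step 3: x=[4.5724 12.5554 19.5437 25.2164] v=[2.7797 -2.1181 -2.2109 1.0118]
Step 4: x=[4.9186 12.3038 19.2700 25.3307] v=[3.4618 -2.5160 -2.7371 1.1427]
Step 5: x=[5.3141 12.0354 18.9601 25.4425] v=[3.9551 -2.6836 -3.0993 1.1184]
Step 6: x=[5.7378 11.7752 18.6325 25.5350] v=[4.2365 -2.6022 -3.2762 0.9254]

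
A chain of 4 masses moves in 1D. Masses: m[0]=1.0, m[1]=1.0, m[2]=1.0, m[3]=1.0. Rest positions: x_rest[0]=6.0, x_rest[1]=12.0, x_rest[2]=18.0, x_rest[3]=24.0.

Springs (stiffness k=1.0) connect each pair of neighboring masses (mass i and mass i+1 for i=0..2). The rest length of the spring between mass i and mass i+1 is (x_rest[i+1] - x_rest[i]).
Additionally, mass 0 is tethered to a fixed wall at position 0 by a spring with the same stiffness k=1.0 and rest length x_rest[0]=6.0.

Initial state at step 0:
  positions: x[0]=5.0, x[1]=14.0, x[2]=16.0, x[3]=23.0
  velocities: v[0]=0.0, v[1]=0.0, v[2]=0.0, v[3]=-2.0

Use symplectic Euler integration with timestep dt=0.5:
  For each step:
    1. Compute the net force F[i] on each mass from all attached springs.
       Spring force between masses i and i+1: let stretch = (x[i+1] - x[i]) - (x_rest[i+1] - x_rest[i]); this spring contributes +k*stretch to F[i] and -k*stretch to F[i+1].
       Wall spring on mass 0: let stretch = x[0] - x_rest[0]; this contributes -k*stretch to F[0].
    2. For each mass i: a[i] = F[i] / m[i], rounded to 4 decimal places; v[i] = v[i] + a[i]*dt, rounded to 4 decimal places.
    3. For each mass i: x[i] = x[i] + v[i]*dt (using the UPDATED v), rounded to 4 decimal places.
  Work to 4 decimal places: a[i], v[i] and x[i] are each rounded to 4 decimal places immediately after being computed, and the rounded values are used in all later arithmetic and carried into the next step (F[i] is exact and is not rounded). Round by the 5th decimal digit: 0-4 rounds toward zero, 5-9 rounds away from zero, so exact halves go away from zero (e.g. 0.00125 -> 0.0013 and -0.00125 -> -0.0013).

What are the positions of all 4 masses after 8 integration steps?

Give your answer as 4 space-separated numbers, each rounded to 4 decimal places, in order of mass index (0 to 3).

Step 0: x=[5.0000 14.0000 16.0000 23.0000] v=[0.0000 0.0000 0.0000 -2.0000]
Step 1: x=[6.0000 12.2500 17.2500 21.7500] v=[2.0000 -3.5000 2.5000 -2.5000]
Step 2: x=[7.0625 10.1875 18.3750 20.8750] v=[2.1250 -4.1250 2.2500 -1.7500]
Step 3: x=[7.1407 9.3906 18.0781 20.8750] v=[0.1563 -1.5938 -0.5938 0.0000]
Step 4: x=[5.9962 10.2031 16.3086 21.6758] v=[-2.2891 1.6250 -3.5391 1.6016]
Step 5: x=[4.4043 11.4903 14.3545 22.6348] v=[-3.1838 2.5743 -3.9083 1.9180]
Step 6: x=[3.4828 11.7220 13.7544 23.0238] v=[-1.8430 0.4634 -1.2003 0.7779]
Step 7: x=[3.7504 10.4020 14.9635 22.5954] v=[0.5352 -2.6400 2.4182 -0.8568]
Step 8: x=[4.7433 8.5595 16.9402 21.7590] v=[1.9858 -3.6851 3.9534 -1.6728]

Answer: 4.7433 8.5595 16.9402 21.7590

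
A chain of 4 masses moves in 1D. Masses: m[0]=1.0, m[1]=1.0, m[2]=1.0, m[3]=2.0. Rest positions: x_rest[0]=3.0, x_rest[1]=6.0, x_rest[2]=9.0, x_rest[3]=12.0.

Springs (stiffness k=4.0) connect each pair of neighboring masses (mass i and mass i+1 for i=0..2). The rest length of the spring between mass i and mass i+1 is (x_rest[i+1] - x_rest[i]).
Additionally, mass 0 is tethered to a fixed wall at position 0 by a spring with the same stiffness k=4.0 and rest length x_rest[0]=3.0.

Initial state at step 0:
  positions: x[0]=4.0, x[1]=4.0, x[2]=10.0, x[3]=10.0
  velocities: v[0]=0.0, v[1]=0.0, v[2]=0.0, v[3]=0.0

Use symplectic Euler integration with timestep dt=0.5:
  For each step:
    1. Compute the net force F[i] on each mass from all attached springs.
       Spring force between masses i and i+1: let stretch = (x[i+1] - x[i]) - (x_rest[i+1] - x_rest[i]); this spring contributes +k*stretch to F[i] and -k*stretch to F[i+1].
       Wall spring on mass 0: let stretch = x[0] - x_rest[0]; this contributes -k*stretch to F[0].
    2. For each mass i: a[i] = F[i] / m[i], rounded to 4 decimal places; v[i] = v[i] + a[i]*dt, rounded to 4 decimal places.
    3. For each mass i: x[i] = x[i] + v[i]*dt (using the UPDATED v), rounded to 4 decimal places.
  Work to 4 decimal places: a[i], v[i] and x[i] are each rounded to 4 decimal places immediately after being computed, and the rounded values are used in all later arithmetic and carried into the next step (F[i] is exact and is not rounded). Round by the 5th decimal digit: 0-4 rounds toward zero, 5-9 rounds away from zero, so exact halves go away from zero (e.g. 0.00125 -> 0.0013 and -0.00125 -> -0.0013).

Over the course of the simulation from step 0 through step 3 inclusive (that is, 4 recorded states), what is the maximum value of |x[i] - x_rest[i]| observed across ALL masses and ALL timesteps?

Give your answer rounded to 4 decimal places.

Answer: 6.0000

Derivation:
Step 0: x=[4.0000 4.0000 10.0000 10.0000] v=[0.0000 0.0000 0.0000 0.0000]
Step 1: x=[0.0000 10.0000 4.0000 11.5000] v=[-8.0000 12.0000 -12.0000 3.0000]
Step 2: x=[6.0000 0.0000 11.5000 10.7500] v=[12.0000 -20.0000 15.0000 -1.5000]
Step 3: x=[0.0000 7.5000 6.7500 11.8750] v=[-12.0000 15.0000 -9.5000 2.2500]
Max displacement = 6.0000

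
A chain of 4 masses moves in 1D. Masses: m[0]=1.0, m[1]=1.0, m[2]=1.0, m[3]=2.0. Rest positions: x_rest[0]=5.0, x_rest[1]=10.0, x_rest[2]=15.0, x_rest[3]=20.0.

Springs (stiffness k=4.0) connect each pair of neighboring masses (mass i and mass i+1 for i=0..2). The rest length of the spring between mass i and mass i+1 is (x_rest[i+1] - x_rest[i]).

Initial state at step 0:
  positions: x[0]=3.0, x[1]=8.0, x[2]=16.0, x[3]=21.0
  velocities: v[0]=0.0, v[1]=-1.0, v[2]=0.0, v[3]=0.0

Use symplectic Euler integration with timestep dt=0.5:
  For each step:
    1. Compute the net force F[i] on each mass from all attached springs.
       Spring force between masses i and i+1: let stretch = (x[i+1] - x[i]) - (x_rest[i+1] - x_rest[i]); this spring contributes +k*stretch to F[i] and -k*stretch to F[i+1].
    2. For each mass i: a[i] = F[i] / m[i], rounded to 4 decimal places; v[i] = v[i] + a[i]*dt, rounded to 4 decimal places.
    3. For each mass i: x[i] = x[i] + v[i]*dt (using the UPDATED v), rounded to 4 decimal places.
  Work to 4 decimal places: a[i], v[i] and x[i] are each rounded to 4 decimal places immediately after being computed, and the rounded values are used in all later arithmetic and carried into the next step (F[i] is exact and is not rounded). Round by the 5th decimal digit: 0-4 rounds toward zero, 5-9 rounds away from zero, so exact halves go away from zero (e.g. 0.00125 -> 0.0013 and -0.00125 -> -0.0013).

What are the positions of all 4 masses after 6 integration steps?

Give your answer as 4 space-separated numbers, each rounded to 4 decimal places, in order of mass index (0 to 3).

Answer: 5.0000 10.5000 12.7500 18.8750

Derivation:
Step 0: x=[3.0000 8.0000 16.0000 21.0000] v=[0.0000 -1.0000 0.0000 0.0000]
Step 1: x=[3.0000 10.5000 13.0000 21.0000] v=[0.0000 5.0000 -6.0000 0.0000]
Step 2: x=[5.5000 8.0000 15.5000 19.5000] v=[5.0000 -5.0000 5.0000 -3.0000]
Step 3: x=[5.5000 10.5000 14.5000 18.5000] v=[0.0000 5.0000 -2.0000 -2.0000]
Step 4: x=[5.5000 12.0000 13.5000 18.0000] v=[0.0000 3.0000 -2.0000 -1.0000]
Step 5: x=[7.0000 8.5000 15.5000 17.7500] v=[3.0000 -7.0000 4.0000 -0.5000]
Step 6: x=[5.0000 10.5000 12.7500 18.8750] v=[-4.0000 4.0000 -5.5000 2.2500]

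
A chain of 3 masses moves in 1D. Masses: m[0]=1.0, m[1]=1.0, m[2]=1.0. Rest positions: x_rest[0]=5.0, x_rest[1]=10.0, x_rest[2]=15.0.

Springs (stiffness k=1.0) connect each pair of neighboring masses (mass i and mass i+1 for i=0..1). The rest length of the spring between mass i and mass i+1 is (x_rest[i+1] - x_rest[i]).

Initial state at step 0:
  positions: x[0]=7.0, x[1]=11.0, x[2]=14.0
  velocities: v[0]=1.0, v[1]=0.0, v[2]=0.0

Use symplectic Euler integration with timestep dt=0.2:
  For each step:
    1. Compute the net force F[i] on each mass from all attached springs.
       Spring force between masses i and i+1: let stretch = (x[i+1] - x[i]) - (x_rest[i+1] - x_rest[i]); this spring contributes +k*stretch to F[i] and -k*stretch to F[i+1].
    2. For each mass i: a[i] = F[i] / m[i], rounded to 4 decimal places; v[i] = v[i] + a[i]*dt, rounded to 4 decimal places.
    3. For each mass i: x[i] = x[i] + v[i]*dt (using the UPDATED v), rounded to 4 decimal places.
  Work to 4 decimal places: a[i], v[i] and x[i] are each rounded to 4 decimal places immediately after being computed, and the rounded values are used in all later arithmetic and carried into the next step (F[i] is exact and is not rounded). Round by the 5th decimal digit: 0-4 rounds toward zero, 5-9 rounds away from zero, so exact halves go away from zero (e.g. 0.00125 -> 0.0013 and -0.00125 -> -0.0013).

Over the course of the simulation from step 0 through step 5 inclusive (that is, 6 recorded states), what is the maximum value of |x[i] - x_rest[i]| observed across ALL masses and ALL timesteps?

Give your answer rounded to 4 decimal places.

Step 0: x=[7.0000 11.0000 14.0000] v=[1.0000 0.0000 0.0000]
Step 1: x=[7.1600 10.9600 14.0800] v=[0.8000 -0.2000 0.4000]
Step 2: x=[7.2720 10.8928 14.2352] v=[0.5600 -0.3360 0.7760]
Step 3: x=[7.3288 10.8145 14.4567] v=[0.2842 -0.3917 1.1075]
Step 4: x=[7.3251 10.7424 14.7325] v=[-0.0187 -0.3604 1.3791]
Step 5: x=[7.2581 10.6932 15.0487] v=[-0.3352 -0.2458 1.5811]
Max displacement = 2.3288

Answer: 2.3288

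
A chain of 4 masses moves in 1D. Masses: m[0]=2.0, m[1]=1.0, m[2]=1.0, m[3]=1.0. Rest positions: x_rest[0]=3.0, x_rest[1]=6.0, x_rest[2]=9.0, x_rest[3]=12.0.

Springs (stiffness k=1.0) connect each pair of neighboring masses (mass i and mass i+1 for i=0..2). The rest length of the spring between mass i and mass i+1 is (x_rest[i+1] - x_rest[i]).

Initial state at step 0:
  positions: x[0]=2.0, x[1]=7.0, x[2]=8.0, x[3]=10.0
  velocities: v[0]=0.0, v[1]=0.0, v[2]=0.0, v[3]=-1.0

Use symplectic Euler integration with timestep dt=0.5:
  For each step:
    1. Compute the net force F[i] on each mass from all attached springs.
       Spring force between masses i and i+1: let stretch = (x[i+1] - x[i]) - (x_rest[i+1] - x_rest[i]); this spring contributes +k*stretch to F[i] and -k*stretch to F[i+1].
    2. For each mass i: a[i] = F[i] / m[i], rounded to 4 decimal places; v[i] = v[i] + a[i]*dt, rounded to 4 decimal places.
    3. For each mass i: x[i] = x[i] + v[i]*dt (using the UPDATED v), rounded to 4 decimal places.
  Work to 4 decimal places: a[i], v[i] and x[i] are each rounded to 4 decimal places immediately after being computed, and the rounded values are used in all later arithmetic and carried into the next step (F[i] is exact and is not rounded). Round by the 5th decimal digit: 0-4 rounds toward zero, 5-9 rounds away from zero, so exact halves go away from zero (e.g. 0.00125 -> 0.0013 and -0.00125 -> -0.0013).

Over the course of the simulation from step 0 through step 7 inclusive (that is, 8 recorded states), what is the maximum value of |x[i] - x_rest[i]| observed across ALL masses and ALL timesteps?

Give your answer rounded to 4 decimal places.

Answer: 2.7812

Derivation:
Step 0: x=[2.0000 7.0000 8.0000 10.0000] v=[0.0000 0.0000 0.0000 -1.0000]
Step 1: x=[2.2500 6.0000 8.2500 9.7500] v=[0.5000 -2.0000 0.5000 -0.5000]
Step 2: x=[2.5938 4.6250 8.3125 9.8750] v=[0.6875 -2.7500 0.1250 0.2500]
Step 3: x=[2.8165 3.6641 7.8438 10.3594] v=[0.4453 -1.9219 -0.9375 0.9688]
Step 4: x=[2.7701 3.5362 6.9590 10.9649] v=[-0.0928 -0.2559 -1.7696 1.2110]
Step 5: x=[2.4445 4.0725 6.2200 11.3190] v=[-0.6513 1.0725 -1.4781 0.7081]
Step 6: x=[1.9474 4.7387 6.2188 11.1483] v=[-0.9943 1.3323 -0.0024 -0.3414]
Step 7: x=[1.4242 5.0771 7.0800 10.4952] v=[-1.0465 0.6767 1.7223 -1.3062]
Max displacement = 2.7812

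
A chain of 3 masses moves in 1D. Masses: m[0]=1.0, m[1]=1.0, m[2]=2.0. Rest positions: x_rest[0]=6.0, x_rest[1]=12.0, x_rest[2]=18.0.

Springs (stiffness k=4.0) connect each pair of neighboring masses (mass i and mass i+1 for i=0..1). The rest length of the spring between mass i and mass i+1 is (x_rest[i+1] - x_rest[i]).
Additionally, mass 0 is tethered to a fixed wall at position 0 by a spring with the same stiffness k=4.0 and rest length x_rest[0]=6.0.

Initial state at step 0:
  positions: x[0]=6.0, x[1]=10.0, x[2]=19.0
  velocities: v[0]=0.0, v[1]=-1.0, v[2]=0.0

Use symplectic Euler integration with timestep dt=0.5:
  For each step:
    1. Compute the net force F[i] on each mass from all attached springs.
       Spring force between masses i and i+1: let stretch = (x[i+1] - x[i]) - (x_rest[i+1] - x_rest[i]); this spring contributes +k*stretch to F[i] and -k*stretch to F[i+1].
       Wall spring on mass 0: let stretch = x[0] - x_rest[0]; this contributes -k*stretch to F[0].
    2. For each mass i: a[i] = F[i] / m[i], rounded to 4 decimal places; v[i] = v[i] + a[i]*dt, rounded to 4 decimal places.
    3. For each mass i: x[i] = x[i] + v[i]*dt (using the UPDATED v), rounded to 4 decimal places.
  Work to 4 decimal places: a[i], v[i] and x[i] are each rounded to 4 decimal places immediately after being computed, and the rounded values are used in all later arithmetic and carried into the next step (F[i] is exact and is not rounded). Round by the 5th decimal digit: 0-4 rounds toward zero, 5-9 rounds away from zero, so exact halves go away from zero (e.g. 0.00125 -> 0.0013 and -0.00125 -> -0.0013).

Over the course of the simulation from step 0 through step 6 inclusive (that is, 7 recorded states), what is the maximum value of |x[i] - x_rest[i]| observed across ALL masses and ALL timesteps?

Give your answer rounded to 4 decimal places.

Step 0: x=[6.0000 10.0000 19.0000] v=[0.0000 -1.0000 0.0000]
Step 1: x=[4.0000 14.5000 17.5000] v=[-4.0000 9.0000 -3.0000]
Step 2: x=[8.5000 11.5000 17.5000] v=[9.0000 -6.0000 0.0000]
Step 3: x=[7.5000 11.5000 17.5000] v=[-2.0000 0.0000 0.0000]
Step 4: x=[3.0000 13.5000 17.5000] v=[-9.0000 4.0000 0.0000]
Step 5: x=[6.0000 9.0000 18.5000] v=[6.0000 -9.0000 2.0000]
Step 6: x=[6.0000 11.0000 17.7500] v=[0.0000 4.0000 -1.5000]
Max displacement = 3.0000

Answer: 3.0000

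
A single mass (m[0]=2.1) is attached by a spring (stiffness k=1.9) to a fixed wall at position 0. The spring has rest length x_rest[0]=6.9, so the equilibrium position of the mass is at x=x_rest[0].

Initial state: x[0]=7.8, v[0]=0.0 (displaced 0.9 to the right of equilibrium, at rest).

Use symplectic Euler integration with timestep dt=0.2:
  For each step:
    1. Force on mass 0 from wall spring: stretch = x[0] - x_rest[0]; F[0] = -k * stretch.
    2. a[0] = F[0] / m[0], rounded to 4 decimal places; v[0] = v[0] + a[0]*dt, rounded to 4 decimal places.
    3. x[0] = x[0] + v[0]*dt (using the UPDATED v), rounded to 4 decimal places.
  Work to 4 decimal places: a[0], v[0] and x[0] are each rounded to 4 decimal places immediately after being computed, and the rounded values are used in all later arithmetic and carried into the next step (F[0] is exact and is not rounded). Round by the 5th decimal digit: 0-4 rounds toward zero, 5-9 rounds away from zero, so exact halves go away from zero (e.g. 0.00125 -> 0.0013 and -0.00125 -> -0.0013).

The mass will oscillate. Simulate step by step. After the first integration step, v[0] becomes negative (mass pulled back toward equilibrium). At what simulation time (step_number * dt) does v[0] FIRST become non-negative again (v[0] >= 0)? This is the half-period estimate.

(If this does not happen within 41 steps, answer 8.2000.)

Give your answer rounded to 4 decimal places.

Answer: 3.4000

Derivation:
Step 0: x=[7.8000] v=[0.0000]
Step 1: x=[7.7674] v=[-0.1629]
Step 2: x=[7.7034] v=[-0.3199]
Step 3: x=[7.6103] v=[-0.4653]
Step 4: x=[7.4915] v=[-0.5938]
Step 5: x=[7.3513] v=[-0.7008]
Step 6: x=[7.1948] v=[-0.7825]
Step 7: x=[7.0276] v=[-0.8358]
Step 8: x=[6.8558] v=[-0.8589]
Step 9: x=[6.6856] v=[-0.8509]
Step 10: x=[6.5232] v=[-0.8121]
Step 11: x=[6.3744] v=[-0.7439]
Step 12: x=[6.2446] v=[-0.6488]
Step 13: x=[6.1386] v=[-0.5302]
Step 14: x=[6.0601] v=[-0.3924]
Step 15: x=[6.0120] v=[-0.2404]
Step 16: x=[5.9961] v=[-0.0797]
Step 17: x=[6.0129] v=[0.0839]
First v>=0 after going negative at step 17, time=3.4000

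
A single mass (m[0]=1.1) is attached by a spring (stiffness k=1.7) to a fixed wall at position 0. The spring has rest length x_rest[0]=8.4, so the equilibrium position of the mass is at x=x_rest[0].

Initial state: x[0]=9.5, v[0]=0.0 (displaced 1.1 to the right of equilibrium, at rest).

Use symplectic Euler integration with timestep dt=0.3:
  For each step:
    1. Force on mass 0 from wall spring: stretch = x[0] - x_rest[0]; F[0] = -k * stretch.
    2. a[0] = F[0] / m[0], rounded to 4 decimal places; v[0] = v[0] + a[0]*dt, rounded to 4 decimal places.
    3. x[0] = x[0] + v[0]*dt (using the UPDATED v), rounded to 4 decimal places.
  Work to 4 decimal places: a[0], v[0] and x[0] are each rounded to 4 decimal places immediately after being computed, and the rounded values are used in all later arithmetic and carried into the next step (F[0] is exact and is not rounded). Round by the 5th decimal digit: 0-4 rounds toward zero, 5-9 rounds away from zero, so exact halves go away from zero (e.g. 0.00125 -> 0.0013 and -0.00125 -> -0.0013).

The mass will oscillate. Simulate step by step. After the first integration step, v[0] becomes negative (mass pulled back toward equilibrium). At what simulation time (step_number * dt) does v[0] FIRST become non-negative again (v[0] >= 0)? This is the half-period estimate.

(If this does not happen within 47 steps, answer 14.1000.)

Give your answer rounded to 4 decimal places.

Answer: 2.7000

Derivation:
Step 0: x=[9.5000] v=[0.0000]
Step 1: x=[9.3470] v=[-0.5100]
Step 2: x=[9.0623] v=[-0.9491]
Step 3: x=[8.6854] v=[-1.2562]
Step 4: x=[8.2689] v=[-1.3885]
Step 5: x=[7.8706] v=[-1.3277]
Step 6: x=[7.5459] v=[-1.0822]
Step 7: x=[7.3400] v=[-0.6862]
Step 8: x=[7.2816] v=[-0.1947]
Step 9: x=[7.3787] v=[0.3238]
First v>=0 after going negative at step 9, time=2.7000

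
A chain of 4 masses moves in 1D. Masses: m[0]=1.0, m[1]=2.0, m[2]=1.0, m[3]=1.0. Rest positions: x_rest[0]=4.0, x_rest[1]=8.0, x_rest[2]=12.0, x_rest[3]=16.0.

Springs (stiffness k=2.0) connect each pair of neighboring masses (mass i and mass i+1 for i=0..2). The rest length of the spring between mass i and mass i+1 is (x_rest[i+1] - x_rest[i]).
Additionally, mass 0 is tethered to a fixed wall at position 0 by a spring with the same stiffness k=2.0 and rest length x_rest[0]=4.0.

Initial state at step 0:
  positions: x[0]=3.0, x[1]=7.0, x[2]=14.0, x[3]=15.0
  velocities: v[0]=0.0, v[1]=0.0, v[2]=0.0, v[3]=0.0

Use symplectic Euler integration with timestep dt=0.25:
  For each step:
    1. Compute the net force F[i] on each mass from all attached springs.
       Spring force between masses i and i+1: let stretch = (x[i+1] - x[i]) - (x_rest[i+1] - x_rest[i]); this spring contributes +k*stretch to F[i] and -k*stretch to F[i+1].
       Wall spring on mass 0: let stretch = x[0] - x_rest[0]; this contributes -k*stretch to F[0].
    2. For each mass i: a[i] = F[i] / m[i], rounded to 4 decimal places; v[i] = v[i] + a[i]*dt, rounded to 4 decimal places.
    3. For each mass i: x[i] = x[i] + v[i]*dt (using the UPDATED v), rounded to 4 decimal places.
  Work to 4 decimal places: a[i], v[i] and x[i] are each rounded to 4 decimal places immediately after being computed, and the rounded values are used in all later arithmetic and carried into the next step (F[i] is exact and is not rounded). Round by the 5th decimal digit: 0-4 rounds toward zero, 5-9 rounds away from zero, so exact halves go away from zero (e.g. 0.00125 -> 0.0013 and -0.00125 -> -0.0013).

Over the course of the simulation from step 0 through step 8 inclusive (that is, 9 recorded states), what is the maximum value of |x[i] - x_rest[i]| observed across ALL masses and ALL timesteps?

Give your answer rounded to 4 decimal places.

Step 0: x=[3.0000 7.0000 14.0000 15.0000] v=[0.0000 0.0000 0.0000 0.0000]
Step 1: x=[3.1250 7.1875 13.2500 15.3750] v=[0.5000 0.7500 -3.0000 1.5000]
Step 2: x=[3.3672 7.5000 12.0078 15.9844] v=[0.9688 1.2500 -4.9688 2.4375]
Step 3: x=[3.7051 7.8360 10.6992 16.5967] v=[1.3516 1.3438 -5.2344 2.4492]
Step 4: x=[4.0962 8.0927 9.7699 16.9718] v=[1.5645 1.0269 -3.7173 1.5005]
Step 5: x=[4.4749 8.2045 9.5312 16.9467] v=[1.5147 0.4471 -0.9550 -0.1005]
Step 6: x=[4.7604 8.1661 10.0536 16.4946] v=[1.1421 -0.1536 2.0894 -1.8083]
Step 7: x=[4.8766 8.0328 11.1452 15.7374] v=[0.4648 -0.5332 4.3662 -3.0288]
Step 8: x=[4.7778 7.8968 12.4217 14.9062] v=[-0.3954 -0.5442 5.1061 -3.3249]
Max displacement = 2.4688

Answer: 2.4688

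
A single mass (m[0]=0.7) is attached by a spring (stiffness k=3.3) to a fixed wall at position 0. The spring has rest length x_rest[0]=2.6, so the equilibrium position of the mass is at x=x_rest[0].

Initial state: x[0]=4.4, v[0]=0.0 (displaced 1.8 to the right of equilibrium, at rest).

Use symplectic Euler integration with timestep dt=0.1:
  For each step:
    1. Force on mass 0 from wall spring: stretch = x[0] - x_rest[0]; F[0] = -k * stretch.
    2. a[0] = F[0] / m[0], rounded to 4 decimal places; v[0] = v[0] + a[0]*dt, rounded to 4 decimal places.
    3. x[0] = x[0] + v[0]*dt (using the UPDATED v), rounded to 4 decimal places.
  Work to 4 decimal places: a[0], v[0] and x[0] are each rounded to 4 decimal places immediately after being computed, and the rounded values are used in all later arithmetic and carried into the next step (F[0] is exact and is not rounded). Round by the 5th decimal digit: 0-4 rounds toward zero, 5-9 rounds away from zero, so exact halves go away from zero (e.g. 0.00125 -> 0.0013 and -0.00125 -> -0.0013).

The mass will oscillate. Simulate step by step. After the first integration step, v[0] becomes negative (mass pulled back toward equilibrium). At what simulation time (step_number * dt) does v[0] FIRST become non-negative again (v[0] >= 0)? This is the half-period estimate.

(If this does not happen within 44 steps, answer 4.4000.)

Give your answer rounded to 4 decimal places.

Answer: 1.5000

Derivation:
Step 0: x=[4.4000] v=[0.0000]
Step 1: x=[4.3151] v=[-0.8486]
Step 2: x=[4.1494] v=[-1.6572]
Step 3: x=[3.9106] v=[-2.3876]
Step 4: x=[3.6101] v=[-3.0055]
Step 5: x=[3.2619] v=[-3.4817]
Step 6: x=[2.8825] v=[-3.7937]
Step 7: x=[2.4898] v=[-3.9269]
Step 8: x=[2.1023] v=[-3.8750]
Step 9: x=[1.7383] v=[-3.6404]
Step 10: x=[1.4149] v=[-3.2342]
Step 11: x=[1.1474] v=[-2.6755]
Step 12: x=[0.9483] v=[-1.9907]
Step 13: x=[0.8271] v=[-1.2120]
Step 14: x=[0.7895] v=[-0.3762]
Step 15: x=[0.8372] v=[0.4773]
First v>=0 after going negative at step 15, time=1.5000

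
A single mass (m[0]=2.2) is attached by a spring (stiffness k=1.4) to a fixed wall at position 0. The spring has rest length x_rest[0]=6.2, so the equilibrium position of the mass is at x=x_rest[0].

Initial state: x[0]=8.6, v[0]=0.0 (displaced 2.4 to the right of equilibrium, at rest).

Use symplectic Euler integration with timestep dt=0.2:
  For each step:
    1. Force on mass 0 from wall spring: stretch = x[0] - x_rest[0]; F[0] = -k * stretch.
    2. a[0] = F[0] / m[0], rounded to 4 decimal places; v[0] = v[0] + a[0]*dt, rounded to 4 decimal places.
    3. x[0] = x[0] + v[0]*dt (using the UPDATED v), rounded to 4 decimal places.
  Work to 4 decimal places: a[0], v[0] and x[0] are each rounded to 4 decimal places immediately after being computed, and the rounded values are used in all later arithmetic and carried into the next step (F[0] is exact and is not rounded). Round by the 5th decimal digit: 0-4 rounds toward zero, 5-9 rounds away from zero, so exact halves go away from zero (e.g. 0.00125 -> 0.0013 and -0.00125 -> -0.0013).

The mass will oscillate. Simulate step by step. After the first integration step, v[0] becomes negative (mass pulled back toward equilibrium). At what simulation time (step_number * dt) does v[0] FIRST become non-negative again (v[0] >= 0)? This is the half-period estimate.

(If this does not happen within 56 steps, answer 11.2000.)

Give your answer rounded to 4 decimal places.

Step 0: x=[8.6000] v=[0.0000]
Step 1: x=[8.5389] v=[-0.3055]
Step 2: x=[8.4183] v=[-0.6032]
Step 3: x=[8.2412] v=[-0.8855]
Step 4: x=[8.0121] v=[-1.1453]
Step 5: x=[7.7369] v=[-1.3759]
Step 6: x=[7.4226] v=[-1.5715]
Step 7: x=[7.0772] v=[-1.7271]
Step 8: x=[6.7095] v=[-1.8387]
Step 9: x=[6.3288] v=[-1.9035]
Step 10: x=[5.9448] v=[-1.9199]
Step 11: x=[5.5673] v=[-1.8874]
Step 12: x=[5.2059] v=[-1.8069]
Step 13: x=[4.8698] v=[-1.6804]
Step 14: x=[4.5676] v=[-1.5111]
Step 15: x=[4.3069] v=[-1.3033]
Step 16: x=[4.0944] v=[-1.0624]
Step 17: x=[3.9355] v=[-0.7944]
Step 18: x=[3.8343] v=[-0.5062]
Step 19: x=[3.7933] v=[-0.2051]
Step 20: x=[3.8135] v=[0.1012]
First v>=0 after going negative at step 20, time=4.0000

Answer: 4.0000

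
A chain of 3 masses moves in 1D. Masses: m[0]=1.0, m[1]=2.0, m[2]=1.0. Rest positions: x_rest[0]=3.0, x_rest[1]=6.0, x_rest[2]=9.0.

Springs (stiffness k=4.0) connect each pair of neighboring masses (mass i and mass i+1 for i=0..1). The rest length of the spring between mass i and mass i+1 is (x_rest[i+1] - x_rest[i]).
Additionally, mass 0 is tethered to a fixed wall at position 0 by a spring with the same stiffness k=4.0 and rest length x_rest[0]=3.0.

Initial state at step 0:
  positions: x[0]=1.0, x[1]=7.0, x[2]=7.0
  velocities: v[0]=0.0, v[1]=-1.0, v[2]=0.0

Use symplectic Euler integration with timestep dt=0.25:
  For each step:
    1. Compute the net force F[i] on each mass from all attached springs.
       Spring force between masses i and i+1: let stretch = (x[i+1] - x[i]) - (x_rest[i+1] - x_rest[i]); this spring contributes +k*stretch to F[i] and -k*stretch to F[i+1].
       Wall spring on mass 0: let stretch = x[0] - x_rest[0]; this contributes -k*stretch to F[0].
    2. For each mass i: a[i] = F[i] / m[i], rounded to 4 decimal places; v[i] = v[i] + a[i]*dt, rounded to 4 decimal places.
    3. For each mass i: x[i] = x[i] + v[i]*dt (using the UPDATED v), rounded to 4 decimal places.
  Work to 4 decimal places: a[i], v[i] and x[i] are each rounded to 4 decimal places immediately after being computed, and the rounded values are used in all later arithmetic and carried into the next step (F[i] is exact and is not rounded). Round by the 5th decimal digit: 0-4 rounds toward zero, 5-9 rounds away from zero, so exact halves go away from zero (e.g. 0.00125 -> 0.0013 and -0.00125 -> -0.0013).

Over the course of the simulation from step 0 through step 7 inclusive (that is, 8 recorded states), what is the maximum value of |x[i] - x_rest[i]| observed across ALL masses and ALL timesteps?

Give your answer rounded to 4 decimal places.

Step 0: x=[1.0000 7.0000 7.0000] v=[0.0000 -1.0000 0.0000]
Step 1: x=[2.2500 6.0000 7.7500] v=[5.0000 -4.0000 3.0000]
Step 2: x=[3.8750 4.7500 8.8125] v=[6.5000 -5.0000 4.2500]
Step 3: x=[4.7500 3.8984 9.6094] v=[3.5000 -3.4063 3.1875]
Step 4: x=[4.2246 3.8672 9.7285] v=[-2.1016 -0.1250 0.4765]
Step 5: x=[2.5537 4.6133 9.1323] v=[-6.6836 2.9844 -2.3848]
Step 6: x=[0.7593 5.6668 8.1564] v=[-7.1777 4.2141 -3.9038]
Step 7: x=[0.0019 6.4181 7.3081] v=[-3.0295 3.0052 -3.3934]
Max displacement = 2.9981

Answer: 2.9981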